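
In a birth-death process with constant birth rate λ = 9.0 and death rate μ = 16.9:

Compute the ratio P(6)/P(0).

For constant rates: P(n)/P(0) = (λ/μ)^n
P(6)/P(0) = (9.0/16.9)^6 = 0.53254^6 = 0.02281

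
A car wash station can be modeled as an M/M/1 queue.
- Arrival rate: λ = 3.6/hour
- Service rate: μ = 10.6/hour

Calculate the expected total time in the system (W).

First, compute utilization: ρ = λ/μ = 3.6/10.6 = 0.3396
For M/M/1: W = 1/(μ-λ)
W = 1/(10.6-3.6) = 1/7.00
W = 0.1429 hours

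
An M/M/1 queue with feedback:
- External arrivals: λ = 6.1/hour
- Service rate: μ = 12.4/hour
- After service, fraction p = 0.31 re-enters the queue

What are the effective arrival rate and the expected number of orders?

Effective arrival rate: λ_eff = λ/(1-p) = 6.1/(1-0.31) = 6.1/0.69 = 8.8406
ρ = λ_eff/μ = 8.8406/12.4 = 0.71295
L = ρ/(1-ρ) = 0.71295/(1-0.71295) = 2.4837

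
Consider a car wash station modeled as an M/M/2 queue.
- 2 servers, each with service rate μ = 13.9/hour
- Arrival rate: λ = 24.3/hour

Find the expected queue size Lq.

Traffic intensity: ρ = λ/(cμ) = 24.3/(2×13.9) = 0.8741
Since ρ = 0.8741 < 1, system is stable.
Offered load a = λ/μ = cρ = 24.3/13.9 = 1.7482
P₀ = [ Σₙ₌₀^1 aⁿ/n! + a^2/(2!(1-ρ)) ]⁻¹
Σ = a^0/0! + a^1/1! = 1.0000 + 1.7482 = 2.7482
a^2/(2!(1-ρ)) = 3.05621/(2 × 0.125899) = 12.1375
P₀ = 1/(2.7482 + 12.1375) = 0.06718
Lq = P₀·a^2·ρ / (2!(1-ρ)²) = 0.0671785 × 3.05621 × 0.874101 / (2 × 0.0158506) = 5.6611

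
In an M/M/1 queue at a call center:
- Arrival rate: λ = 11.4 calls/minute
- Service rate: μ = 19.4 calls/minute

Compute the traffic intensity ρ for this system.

Server utilization: ρ = λ/μ
ρ = 11.4/19.4 = 0.5876
The server is busy 58.76% of the time.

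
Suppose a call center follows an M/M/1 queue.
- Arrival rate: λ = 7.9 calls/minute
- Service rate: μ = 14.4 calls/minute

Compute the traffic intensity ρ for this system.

Server utilization: ρ = λ/μ
ρ = 7.9/14.4 = 0.5486
The server is busy 54.86% of the time.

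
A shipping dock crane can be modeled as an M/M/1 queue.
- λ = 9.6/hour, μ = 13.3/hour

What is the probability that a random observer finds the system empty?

ρ = λ/μ = 9.6/13.3 = 0.7218
P(0) = 1 - ρ = 1 - 0.7218 = 0.2782
The server is idle 27.82% of the time.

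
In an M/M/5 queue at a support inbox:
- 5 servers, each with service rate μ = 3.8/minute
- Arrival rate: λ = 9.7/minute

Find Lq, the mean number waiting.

Traffic intensity: ρ = λ/(cμ) = 9.7/(5×3.8) = 0.5105
Since ρ = 0.5105 < 1, system is stable.
Offered load a = λ/μ = cρ = 9.7/3.8 = 2.5526
P₀ = [ Σₙ₌₀^4 aⁿ/n! + a^5/(5!(1-ρ)) ]⁻¹
Σ = a^0/0! + a^1/1! + a^2/2! + a^3/3! + a^4/4! = 1.0000 + 2.5526 + 3.2580 + 2.7721 + 1.7691 = 11.3518
a^5/(5!(1-ρ)) = 108.3779/(120 × 0.489474) = 1.8451
P₀ = 1/(11.3518 + 1.8451) = 0.07578
Lq = P₀·a^5·ρ / (5!(1-ρ)²) = 0.07578 × 108.3779 × 0.5105 / (120 × 0.2396) = 0.1458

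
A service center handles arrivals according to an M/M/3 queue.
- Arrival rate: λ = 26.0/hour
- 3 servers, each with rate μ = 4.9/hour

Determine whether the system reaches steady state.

Stability requires ρ = λ/(cμ) < 1
ρ = 26.0/(3 × 4.9) = 26.0/14.70 = 1.7687
Since 1.7687 ≥ 1, the system is UNSTABLE.
Need c > λ/μ = 26.0/4.9 = 5.31.
Minimum servers needed: c = 6.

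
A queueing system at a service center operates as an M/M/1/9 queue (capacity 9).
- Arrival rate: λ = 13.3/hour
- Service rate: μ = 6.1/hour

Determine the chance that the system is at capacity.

ρ = λ/μ = 13.3/6.1 = 2.1803
P₀ = (1-ρ)/(1-ρ^(K+1)) = (1-2.1803)/(1-2.1803^10) = -1.1803/-2426.5185 = 0.0004864
P_K = P₀×ρ^K = 0.0004864 × 2.1803^9 = 0.0004864 × 1113.3874 = 0.5416
Blocking probability = 54.16%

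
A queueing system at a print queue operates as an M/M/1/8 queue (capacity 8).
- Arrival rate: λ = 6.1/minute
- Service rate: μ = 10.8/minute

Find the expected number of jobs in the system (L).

ρ = λ/μ = 6.1/10.8 = 0.564815
P₀ = (1-ρ)/(1-ρ^(K+1)) = (1-0.564815)/(1-0.564815^9) = 0.435185/0.994150 = 0.4377
P_K = P₀×ρ^K = 0.43775 × 0.564815^8 = 0.43775 × 0.010357 = 0.004534
L = ρ[1 - (K+1)ρ^K + Kρ^(K+1)] / [(1-ρ)(1-ρ^(K+1))]
L = 0.564815 × (1 - 9×0.01036 + 8×0.005850) / ((1 - 0.564815) × (1 - 0.005850)) = 1.2449 jobs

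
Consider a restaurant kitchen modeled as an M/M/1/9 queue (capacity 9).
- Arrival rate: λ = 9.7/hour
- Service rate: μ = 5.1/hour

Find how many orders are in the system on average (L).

ρ = λ/μ = 9.7/5.1 = 1.9020
P₀ = (1-ρ)/(1-ρ^(K+1)) = (1-1.9020)/(1-1.9020^10) = -0.9020/-618.5910 = 0.001458
P_K = P₀×ρ^K = 0.001458 × 1.9020^9 = 0.001458 × 325.7576 = 0.4750
L = ρ[1 - (K+1)ρ^K + Kρ^(K+1)] / [(1-ρ)(1-ρ^(K+1))]
L = 1.9020 × (1 - 10×325.7576 + 9×619.5910) / ((1 - 1.9020) × (1 - 619.5910)) = 7.9075 orders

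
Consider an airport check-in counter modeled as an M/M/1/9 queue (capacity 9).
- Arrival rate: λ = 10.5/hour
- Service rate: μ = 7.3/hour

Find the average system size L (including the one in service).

ρ = λ/μ = 10.5/7.3 = 1.43836
P₀ = (1-ρ)/(1-ρ^(K+1)) = (1-1.43836)/(1-1.43836^10) = -0.4384/-36.9032 = 0.01188
P_K = P₀×ρ^K = 0.011879 × 1.43836^9 = 0.011879 × 26.3517 = 0.3130
L = ρ[1 - (K+1)ρ^K + Kρ^(K+1)] / [(1-ρ)(1-ρ^(K+1))]
L = 1.43836 × (1 - 10×26.3517 + 9×37.9032) / ((1 - 1.43836) × (1 - 37.9032)) = 6.9897 passengers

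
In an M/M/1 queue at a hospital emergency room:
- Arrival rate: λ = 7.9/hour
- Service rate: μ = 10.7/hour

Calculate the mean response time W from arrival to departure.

First, compute utilization: ρ = λ/μ = 7.9/10.7 = 0.7383
For M/M/1: W = 1/(μ-λ)
W = 1/(10.7-7.9) = 1/2.80
W = 0.3571 hours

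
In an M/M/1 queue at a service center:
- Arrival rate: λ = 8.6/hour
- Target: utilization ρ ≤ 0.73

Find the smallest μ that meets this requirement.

ρ = λ/μ, so μ = λ/ρ
μ ≥ 8.6/0.73 = 11.7808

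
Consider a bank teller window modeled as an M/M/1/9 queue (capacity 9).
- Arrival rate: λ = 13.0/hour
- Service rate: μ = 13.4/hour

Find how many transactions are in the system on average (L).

ρ = λ/μ = 13.0/13.4 = 0.97015
P₀ = (1-ρ)/(1-ρ^(K+1)) = (1-0.97015)/(1-0.97015^10) = 0.02985/0.2614 = 0.1142
P_K = P₀×ρ^K = 0.11418 × 0.97015^9 = 0.11418 × 0.76129 = 0.08692
L = ρ[1 - (K+1)ρ^K + Kρ^(K+1)] / [(1-ρ)(1-ρ^(K+1))]
L = 0.97015 × (1 - 10×0.7612898 + 9×0.7385653) / ((1 - 0.97015) × (1 - 0.7385653)) = 4.2504 transactions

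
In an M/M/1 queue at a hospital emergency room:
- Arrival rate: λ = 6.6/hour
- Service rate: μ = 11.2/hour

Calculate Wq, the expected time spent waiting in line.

First, compute utilization: ρ = λ/μ = 6.6/11.2 = 0.5893
For M/M/1: Wq = λ/(μ(μ-λ))
Wq = 6.6/(11.2 × (11.2-6.6))
Wq = 6.6/(11.2 × 4.60)
Wq = 0.1281 hours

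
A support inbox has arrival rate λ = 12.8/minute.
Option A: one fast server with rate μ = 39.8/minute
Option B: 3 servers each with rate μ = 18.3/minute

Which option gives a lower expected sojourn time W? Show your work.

Option A: single server μ = 39.8 (M/M/1)
  ρ_A = 12.8/39.8 = 0.3216
  W_A = 1/(μ-λ) = 1/(39.8-12.8) = 1/27.00 = 0.03704

Option B: 3 servers μ = 18.3 (M/M/3)
  ρ_B = λ/(cμ) = 12.8/(3×18.3) = 0.2332
  Offered load a = λ/μ = cρ = 12.8/18.3 = 0.6995
  P₀ = [ Σₙ₌₀^2 aⁿ/n! + a^3/(3!(1-ρ)) ]⁻¹
  Σ = a^0/0! + a^1/1! + a^2/2! = 1.0000 + 0.6995 + 0.2446 = 1.9441
  a^3/(3!(1-ρ)) = 0.34220/(6 × 0.76685) = 0.07437
  P₀ = 1/(1.9441 + 0.07437) = 0.4954
  Lq = P₀·a^3·ρ / (3!(1-ρ)²) = 0.4954 × 0.3422 × 0.2332 / (6 × 0.5881) = 0.01120
  Wq_B = Lq/λ = 0.011203/12.8 = 0.0008752
  W_B = Wq_B + 1/μ = 0.0008752 + 0.05464 = 0.05552

Since W_A = 0.03704 < W_B = 0.05552, Option A (single fast server) has the shorter time in system.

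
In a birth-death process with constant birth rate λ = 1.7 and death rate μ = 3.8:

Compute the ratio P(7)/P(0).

For constant rates: P(n)/P(0) = (λ/μ)^n
P(7)/P(0) = (1.7/3.8)^7 = 0.44737^7 = 0.003586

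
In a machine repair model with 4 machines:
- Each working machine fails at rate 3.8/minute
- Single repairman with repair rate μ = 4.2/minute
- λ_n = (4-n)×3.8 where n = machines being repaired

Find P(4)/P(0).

P(4)/P(0) = ∏_{i=0}^{4-1} λ_i/μ_{i+1}
= (4-0)×3.8/4.2 × (4-1)×3.8/4.2 × (4-2)×3.8/4.2 × (4-3)×3.8/4.2
= 16.0823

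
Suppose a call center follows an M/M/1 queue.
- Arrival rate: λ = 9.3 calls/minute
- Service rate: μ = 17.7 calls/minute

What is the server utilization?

Server utilization: ρ = λ/μ
ρ = 9.3/17.7 = 0.5254
The server is busy 52.54% of the time.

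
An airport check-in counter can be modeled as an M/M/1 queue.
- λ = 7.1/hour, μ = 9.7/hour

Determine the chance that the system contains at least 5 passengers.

ρ = λ/μ = 7.1/9.7 = 0.73196
P(N ≥ n) = ρⁿ
P(N ≥ 5) = 0.73196^5
P(N ≥ 5) = 0.2101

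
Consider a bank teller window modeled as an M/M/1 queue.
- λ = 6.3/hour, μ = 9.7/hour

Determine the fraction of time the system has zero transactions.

ρ = λ/μ = 6.3/9.7 = 0.6495
P(0) = 1 - ρ = 1 - 0.6495 = 0.3505
The server is idle 35.05% of the time.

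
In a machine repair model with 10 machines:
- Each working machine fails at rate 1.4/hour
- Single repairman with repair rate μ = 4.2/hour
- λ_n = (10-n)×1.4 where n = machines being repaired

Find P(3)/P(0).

P(3)/P(0) = ∏_{i=0}^{3-1} λ_i/μ_{i+1}
= (10-0)×1.4/4.2 × (10-1)×1.4/4.2 × (10-2)×1.4/4.2
= 26.6667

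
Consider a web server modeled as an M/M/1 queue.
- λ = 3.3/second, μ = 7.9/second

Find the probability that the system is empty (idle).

ρ = λ/μ = 3.3/7.9 = 0.4177
P(0) = 1 - ρ = 1 - 0.4177 = 0.5823
The server is idle 58.23% of the time.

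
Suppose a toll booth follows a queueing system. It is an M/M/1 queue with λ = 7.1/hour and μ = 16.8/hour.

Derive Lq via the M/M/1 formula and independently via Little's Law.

Method 1 (direct): Lq = λ²/(μ(μ-λ)) = 50.41/(16.8 × 9.70) = 0.3093

Method 2 (Little's Law):
W = 1/(μ-λ) = 1/9.70 = 0.10309
Wq = W - 1/μ = 0.10309 - 0.059524 = 0.04357
Lq = λWq = 7.1 × 0.04357 = 0.3093 ✔ (matches Method 1)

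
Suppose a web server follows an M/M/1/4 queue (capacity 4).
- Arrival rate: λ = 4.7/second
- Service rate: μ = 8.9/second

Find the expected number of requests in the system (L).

ρ = λ/μ = 4.7/8.9 = 0.52809
P₀ = (1-ρ)/(1-ρ^(K+1)) = (1-0.52809)/(1-0.52809^5) = 0.4719/0.9589 = 0.4921
P_K = P₀×ρ^K = 0.4921 × 0.52809^4 = 0.4921 × 0.07777 = 0.03827
L = ρ[1 - (K+1)ρ^K + Kρ^(K+1)] / [(1-ρ)(1-ρ^(K+1))]
L = 0.52809 × (1 - 5×0.07777 + 4×0.04107) / ((1 - 0.52809) × (1 - 0.04107)) = 0.9049 requests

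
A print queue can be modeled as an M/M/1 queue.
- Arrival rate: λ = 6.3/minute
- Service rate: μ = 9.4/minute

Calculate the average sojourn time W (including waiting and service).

First, compute utilization: ρ = λ/μ = 6.3/9.4 = 0.6702
For M/M/1: W = 1/(μ-λ)
W = 1/(9.4-6.3) = 1/3.10
W = 0.3226 minutes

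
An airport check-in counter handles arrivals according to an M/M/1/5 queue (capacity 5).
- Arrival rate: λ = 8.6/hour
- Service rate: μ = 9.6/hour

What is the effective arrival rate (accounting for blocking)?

ρ = λ/μ = 8.6/9.6 = 0.89583
P₀ = (1-ρ)/(1-ρ^(K+1)) = (1-0.89583)/(1-0.89583^6) = 0.1042/0.4832 = 0.2156
P_K = P₀×ρ^K = 0.2156 × 0.89583^5 = 0.2156 × 0.5769 = 0.1244
λ_eff = λ(1-P_K) = 8.6 × (1 - 0.124389) = 8.6 × 0.875611 = 7.5303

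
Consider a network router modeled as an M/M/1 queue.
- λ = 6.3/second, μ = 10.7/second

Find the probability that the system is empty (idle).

ρ = λ/μ = 6.3/10.7 = 0.5888
P(0) = 1 - ρ = 1 - 0.5888 = 0.4112
The server is idle 41.12% of the time.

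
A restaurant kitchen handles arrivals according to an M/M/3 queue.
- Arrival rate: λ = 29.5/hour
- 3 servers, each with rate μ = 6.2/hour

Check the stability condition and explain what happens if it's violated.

Stability requires ρ = λ/(cμ) < 1
ρ = 29.5/(3 × 6.2) = 29.5/18.60 = 1.5860
Since 1.5860 ≥ 1, the system is UNSTABLE.
Need c > λ/μ = 29.5/6.2 = 4.76.
Minimum servers needed: c = 5.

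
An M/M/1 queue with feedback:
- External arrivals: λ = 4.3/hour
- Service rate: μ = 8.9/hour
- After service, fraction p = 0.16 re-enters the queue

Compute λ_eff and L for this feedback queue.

Effective arrival rate: λ_eff = λ/(1-p) = 4.3/(1-0.16) = 4.3/0.84 = 5.1190
ρ = λ_eff/μ = 5.1190/8.9 = 0.57517
L = ρ/(1-ρ) = 0.57517/(1-0.57517) = 1.3539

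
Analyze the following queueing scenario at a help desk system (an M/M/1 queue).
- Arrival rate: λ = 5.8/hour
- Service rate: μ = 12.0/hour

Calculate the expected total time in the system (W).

First, compute utilization: ρ = λ/μ = 5.8/12.0 = 0.4833
For M/M/1: W = 1/(μ-λ)
W = 1/(12.0-5.8) = 1/6.20
W = 0.1613 hours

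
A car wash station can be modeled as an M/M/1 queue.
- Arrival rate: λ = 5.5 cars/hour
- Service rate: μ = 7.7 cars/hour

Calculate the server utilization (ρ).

Server utilization: ρ = λ/μ
ρ = 5.5/7.7 = 0.7143
The server is busy 71.43% of the time.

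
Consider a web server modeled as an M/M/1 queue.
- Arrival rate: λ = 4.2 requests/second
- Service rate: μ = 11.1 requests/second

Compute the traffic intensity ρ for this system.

Server utilization: ρ = λ/μ
ρ = 4.2/11.1 = 0.3784
The server is busy 37.84% of the time.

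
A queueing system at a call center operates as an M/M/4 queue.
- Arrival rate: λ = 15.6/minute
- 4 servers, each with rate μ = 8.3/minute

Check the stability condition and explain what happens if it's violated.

Stability requires ρ = λ/(cμ) < 1
ρ = 15.6/(4 × 8.3) = 15.6/33.20 = 0.4699
Since 0.4699 < 1, the system is STABLE.
The servers are busy 46.99% of the time.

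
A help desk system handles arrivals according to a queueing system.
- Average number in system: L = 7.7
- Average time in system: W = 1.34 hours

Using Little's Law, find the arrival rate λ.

Little's Law: L = λW, so λ = L/W
λ = 7.7/1.34 = 5.7463 tickets/hour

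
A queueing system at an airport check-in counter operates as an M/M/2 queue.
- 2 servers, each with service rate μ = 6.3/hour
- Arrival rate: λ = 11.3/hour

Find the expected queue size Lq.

Traffic intensity: ρ = λ/(cμ) = 11.3/(2×6.3) = 0.8968
Since ρ = 0.8968 < 1, system is stable.
Offered load a = λ/μ = cρ = 11.3/6.3 = 1.7937
P₀ = [ Σₙ₌₀^1 aⁿ/n! + a^2/(2!(1-ρ)) ]⁻¹
Σ = a^0/0! + a^1/1! = 1.0000 + 1.7937 = 2.7937
a^2/(2!(1-ρ)) = 3.217183/(2 × 0.1031746) = 15.5910
P₀ = 1/(2.7937 + 15.5910) = 0.05439
Lq = P₀·a^2·ρ / (2!(1-ρ)²) = 0.054393 × 3.2172 × 0.89683 / (2 × 0.010645) = 7.3715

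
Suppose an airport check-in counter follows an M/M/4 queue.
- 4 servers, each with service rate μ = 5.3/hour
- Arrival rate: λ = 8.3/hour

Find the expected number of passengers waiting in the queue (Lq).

Traffic intensity: ρ = λ/(cμ) = 8.3/(4×5.3) = 0.3915
Since ρ = 0.3915 < 1, system is stable.
Offered load a = λ/μ = cρ = 8.3/5.3 = 1.5660
P₀ = [ Σₙ₌₀^3 aⁿ/n! + a^4/(4!(1-ρ)) ]⁻¹
Σ = a^0/0! + a^1/1! + a^2/2! + a^3/3! = 1.00000 + 1.56604 + 1.22624 + 0.640111 = 4.4324
a^4/(4!(1-ρ)) = 6.0146/(24 × 0.60849) = 0.4119
P₀ = 1/(4.4324 + 0.4119) = 0.2064
Lq = P₀·a^4·ρ / (4!(1-ρ)²) = 0.20643 × 6.0146 × 0.39151 / (24 × 0.37026) = 0.05470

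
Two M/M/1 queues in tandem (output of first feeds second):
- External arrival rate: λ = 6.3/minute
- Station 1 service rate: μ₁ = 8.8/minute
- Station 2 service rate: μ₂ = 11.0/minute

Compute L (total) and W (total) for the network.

By Jackson's theorem, each station behaves as independent M/M/1.
Station 1: ρ₁ = 6.3/8.8 = 0.7159, L₁ = ρ₁/(1-ρ₁) = λ/(μ₁-λ) = 6.3/2.50 = 2.5200
Station 2: ρ₂ = 6.3/11.0 = 0.5727, L₂ = ρ₂/(1-ρ₂) = λ/(μ₂-λ) = 6.3/4.70 = 1.3404
Total: L = L₁ + L₂ = 2.5200 + 1.3404 = 3.8604
W = L/λ = 3.8604/6.3 = 0.6128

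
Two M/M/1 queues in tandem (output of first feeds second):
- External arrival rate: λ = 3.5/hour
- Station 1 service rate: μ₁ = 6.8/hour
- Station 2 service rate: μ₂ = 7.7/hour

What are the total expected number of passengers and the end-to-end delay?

By Jackson's theorem, each station behaves as independent M/M/1.
Station 1: ρ₁ = 3.5/6.8 = 0.5147, L₁ = ρ₁/(1-ρ₁) = λ/(μ₁-λ) = 3.5/3.30 = 1.0606
Station 2: ρ₂ = 3.5/7.7 = 0.4545, L₂ = ρ₂/(1-ρ₂) = λ/(μ₂-λ) = 3.5/4.20 = 0.8333
Total: L = L₁ + L₂ = 1.0606 + 0.8333 = 1.8939
W = L/λ = 1.8939/3.5 = 0.5411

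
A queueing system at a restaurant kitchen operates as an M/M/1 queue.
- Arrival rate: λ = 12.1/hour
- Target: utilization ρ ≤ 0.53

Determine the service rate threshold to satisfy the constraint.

ρ = λ/μ, so μ = λ/ρ
μ ≥ 12.1/0.53 = 22.8302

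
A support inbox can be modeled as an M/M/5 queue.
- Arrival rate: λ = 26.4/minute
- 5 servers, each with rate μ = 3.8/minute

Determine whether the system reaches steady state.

Stability requires ρ = λ/(cμ) < 1
ρ = 26.4/(5 × 3.8) = 26.4/19.00 = 1.3895
Since 1.3895 ≥ 1, the system is UNSTABLE.
Need c > λ/μ = 26.4/3.8 = 6.95.
Minimum servers needed: c = 7.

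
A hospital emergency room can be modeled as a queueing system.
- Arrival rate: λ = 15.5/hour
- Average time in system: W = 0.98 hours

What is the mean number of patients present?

Little's Law: L = λW
L = 15.5 × 0.98 = 15.1900 patients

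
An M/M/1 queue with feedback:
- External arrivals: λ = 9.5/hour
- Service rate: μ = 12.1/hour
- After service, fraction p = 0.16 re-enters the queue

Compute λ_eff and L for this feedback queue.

Effective arrival rate: λ_eff = λ/(1-p) = 9.5/(1-0.16) = 9.5/0.84 = 11.309524
ρ = λ_eff/μ = 11.309524/12.1 = 0.9346714
L = ρ/(1-ρ) = 0.9346714/(1-0.9346714) = 14.3072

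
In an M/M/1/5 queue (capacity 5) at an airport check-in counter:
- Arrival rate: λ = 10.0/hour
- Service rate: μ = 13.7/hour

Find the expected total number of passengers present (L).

ρ = λ/μ = 10.0/13.7 = 0.72993
P₀ = (1-ρ)/(1-ρ^(K+1)) = (1-0.72993)/(1-0.72993^6) = 0.2701/0.8488 = 0.3182
P_K = P₀×ρ^K = 0.3182 × 0.72993^5 = 0.3182 × 0.2072 = 0.06593
L = ρ[1 - (K+1)ρ^K + Kρ^(K+1)] / [(1-ρ)(1-ρ^(K+1))]
L = 0.72993 × (1 - 6×0.207208 + 5×0.151247) / ((1 - 0.72993) × (1 - 0.151247)) = 1.6335 passengers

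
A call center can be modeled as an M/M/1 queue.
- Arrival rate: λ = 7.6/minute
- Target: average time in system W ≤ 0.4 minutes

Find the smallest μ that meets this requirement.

For M/M/1: W = 1/(μ-λ)
Need W ≤ 0.4, so 1/(μ-λ) ≤ 0.4
μ - λ ≥ 1/0.4 = 2.5000
μ ≥ 7.6 + 2.5000 = 10.1000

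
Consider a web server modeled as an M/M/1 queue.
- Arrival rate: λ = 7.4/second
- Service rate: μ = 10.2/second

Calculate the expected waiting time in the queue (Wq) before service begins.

First, compute utilization: ρ = λ/μ = 7.4/10.2 = 0.7255
For M/M/1: Wq = λ/(μ(μ-λ))
Wq = 7.4/(10.2 × (10.2-7.4))
Wq = 7.4/(10.2 × 2.80)
Wq = 0.2591 seconds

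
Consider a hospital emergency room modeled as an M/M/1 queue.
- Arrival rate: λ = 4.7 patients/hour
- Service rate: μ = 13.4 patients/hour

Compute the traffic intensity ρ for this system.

Server utilization: ρ = λ/μ
ρ = 4.7/13.4 = 0.3507
The server is busy 35.07% of the time.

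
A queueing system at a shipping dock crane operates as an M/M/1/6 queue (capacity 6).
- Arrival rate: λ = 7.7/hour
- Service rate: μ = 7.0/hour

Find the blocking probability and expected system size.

ρ = λ/μ = 7.7/7.0 = 1.1000
P₀ = (1-ρ)/(1-ρ^(K+1)) = (1-1.1000)/(1-1.1000^7) = -0.1000/-0.9487 = 0.1054
P_K = P₀×ρ^K = 0.1054 × 1.1000^6 = 0.1054 × 1.7716 = 0.1867
Blocking probability P_6 = 0.1867 (18.67%)
L = ρ[1 - (K+1)ρ^K + Kρ^(K+1)] / [(1-ρ)(1-ρ^(K+1))]
L = 1.1000 × (1 - 7×1.771561 + 6×1.948717) / ((1 - 1.1000) × (1 - 1.948717)) = 3.3784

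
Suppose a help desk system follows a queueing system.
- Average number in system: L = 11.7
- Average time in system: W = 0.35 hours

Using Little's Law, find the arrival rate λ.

Little's Law: L = λW, so λ = L/W
λ = 11.7/0.35 = 33.4286 tickets/hour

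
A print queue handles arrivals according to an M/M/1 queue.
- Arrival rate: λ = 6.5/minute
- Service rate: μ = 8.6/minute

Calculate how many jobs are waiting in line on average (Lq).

ρ = λ/μ = 6.5/8.6 = 0.7558
For M/M/1: Lq = λ²/(μ(μ-λ))
Lq = 42.25/(8.6 × 2.10)
Lq = 2.3394 jobs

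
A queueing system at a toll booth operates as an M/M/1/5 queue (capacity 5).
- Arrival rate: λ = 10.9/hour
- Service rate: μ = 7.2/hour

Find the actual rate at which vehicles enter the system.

ρ = λ/μ = 10.9/7.2 = 1.51389
P₀ = (1-ρ)/(1-ρ^(K+1)) = (1-1.51389)/(1-1.51389^6) = -0.5139/-11.0383 = 0.04656
P_K = P₀×ρ^K = 0.04656 × 1.51389^5 = 0.04656 × 7.9519 = 0.3702
λ_eff = λ(1-P_K) = 10.9 × (1 - 0.3702) = 10.9 × 0.6298 = 6.8648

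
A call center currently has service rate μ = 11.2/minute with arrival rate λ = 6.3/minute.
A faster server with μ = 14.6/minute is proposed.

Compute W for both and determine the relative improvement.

System 1: ρ₁ = 6.3/11.2 = 0.5625, W₁ = 1/(11.2-6.3) = 0.2041
System 2: ρ₂ = 6.3/14.6 = 0.4315, W₂ = 1/(14.6-6.3) = 0.1205
Improvement: (W₁-W₂)/W₁ = (0.2041-0.1205)/0.2041 = 40.96%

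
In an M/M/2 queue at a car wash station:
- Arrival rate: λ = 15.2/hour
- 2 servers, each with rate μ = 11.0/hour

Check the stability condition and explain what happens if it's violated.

Stability requires ρ = λ/(cμ) < 1
ρ = 15.2/(2 × 11.0) = 15.2/22.00 = 0.6909
Since 0.6909 < 1, the system is STABLE.
The servers are busy 69.09% of the time.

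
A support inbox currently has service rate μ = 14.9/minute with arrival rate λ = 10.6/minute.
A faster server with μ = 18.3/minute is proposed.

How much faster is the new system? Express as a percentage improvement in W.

System 1: ρ₁ = 10.6/14.9 = 0.7114, W₁ = 1/(14.9-10.6) = 0.23256
System 2: ρ₂ = 10.6/18.3 = 0.5792, W₂ = 1/(18.3-10.6) = 0.12987
Improvement: (W₁-W₂)/W₁ = (0.23256-0.12987)/0.23256 = 44.16%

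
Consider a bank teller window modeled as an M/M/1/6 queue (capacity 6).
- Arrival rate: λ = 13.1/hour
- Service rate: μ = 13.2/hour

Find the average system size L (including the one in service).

ρ = λ/μ = 13.1/13.2 = 0.99242
P₀ = (1-ρ)/(1-ρ^(K+1)) = (1-0.99242)/(1-0.99242^7) = 0.007580/0.05187 = 0.1461
P_K = P₀×ρ^K = 0.1461 × 0.99242^6 = 0.1461 × 0.9554 = 0.1396
L = ρ[1 - (K+1)ρ^K + Kρ^(K+1)] / [(1-ρ)(1-ρ^(K+1))]
L = 0.99242 × (1 - 7×0.955373185 + 6×0.948131456) / ((1 - 0.99242) × (1 - 0.948131456)) = 2.9696 transactions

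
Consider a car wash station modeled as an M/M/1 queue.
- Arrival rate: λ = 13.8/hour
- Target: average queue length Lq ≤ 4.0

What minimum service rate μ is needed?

For M/M/1: Lq = λ²/(μ(μ-λ))
Need Lq ≤ 4.0, i.e. μ(μ-λ) ≥ λ²/4.0
μ² - 13.8μ - 190.44/4.0 ≥ 0  →  μ² - 13.8μ - 47.6100 ≥ 0
Quadratic formula (positive root): μ = [λ + √(λ² + 4×47.6100)]/2
Discriminant: 190.44 + 4×47.6100 = 380.8800, √380.8800 = 19.5161
μ ≥ (13.8 + 19.5161)/2 = 16.6581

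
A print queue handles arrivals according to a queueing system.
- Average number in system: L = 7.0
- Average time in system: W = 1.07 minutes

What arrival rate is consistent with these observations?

Little's Law: L = λW, so λ = L/W
λ = 7.0/1.07 = 6.5421 jobs/minute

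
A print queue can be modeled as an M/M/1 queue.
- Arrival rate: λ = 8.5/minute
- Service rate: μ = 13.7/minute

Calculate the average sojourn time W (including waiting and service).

First, compute utilization: ρ = λ/μ = 8.5/13.7 = 0.6204
For M/M/1: W = 1/(μ-λ)
W = 1/(13.7-8.5) = 1/5.20
W = 0.1923 minutes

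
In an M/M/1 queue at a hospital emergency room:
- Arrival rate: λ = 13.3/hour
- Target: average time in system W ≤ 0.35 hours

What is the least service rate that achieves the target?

For M/M/1: W = 1/(μ-λ)
Need W ≤ 0.35, so 1/(μ-λ) ≤ 0.35
μ - λ ≥ 1/0.35 = 2.8571
μ ≥ 13.3 + 2.8571 = 16.1571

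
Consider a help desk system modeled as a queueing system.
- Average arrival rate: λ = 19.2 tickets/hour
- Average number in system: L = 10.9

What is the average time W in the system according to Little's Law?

Little's Law: L = λW, so W = L/λ
W = 10.9/19.2 = 0.5677 hours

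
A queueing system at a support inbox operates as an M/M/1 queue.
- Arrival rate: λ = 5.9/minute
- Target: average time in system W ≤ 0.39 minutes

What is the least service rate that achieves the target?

For M/M/1: W = 1/(μ-λ)
Need W ≤ 0.39, so 1/(μ-λ) ≤ 0.39
μ - λ ≥ 1/0.39 = 2.5641
μ ≥ 5.9 + 2.5641 = 8.4641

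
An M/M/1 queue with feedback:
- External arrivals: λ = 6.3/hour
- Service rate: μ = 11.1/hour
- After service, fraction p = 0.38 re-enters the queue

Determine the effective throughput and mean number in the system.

Effective arrival rate: λ_eff = λ/(1-p) = 6.3/(1-0.38) = 6.3/0.62 = 10.1612903
ρ = λ_eff/μ = 10.1612903/11.1 = 0.9154316
L = ρ/(1-ρ) = 0.9154316/(1-0.9154316) = 10.8247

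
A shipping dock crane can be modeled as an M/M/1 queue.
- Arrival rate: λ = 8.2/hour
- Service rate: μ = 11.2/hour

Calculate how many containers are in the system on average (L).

ρ = λ/μ = 8.2/11.2 = 0.7321
For M/M/1: L = λ/(μ-λ)
L = 8.2/(11.2-8.2) = 8.2/3.00
L = 2.7333 containers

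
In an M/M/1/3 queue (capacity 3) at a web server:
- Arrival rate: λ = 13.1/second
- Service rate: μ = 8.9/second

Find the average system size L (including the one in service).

ρ = λ/μ = 13.1/8.9 = 1.4719
P₀ = (1-ρ)/(1-ρ^(K+1)) = (1-1.4719)/(1-1.4719^4) = -0.4719/-3.6937 = 0.1278
P_K = P₀×ρ^K = 0.12776 × 1.4719^3 = 0.12776 × 3.1889 = 0.4074
L = ρ[1 - (K+1)ρ^K + Kρ^(K+1)] / [(1-ρ)(1-ρ^(K+1))]
L = 1.4719 × (1 - 4×3.18886 + 3×4.69368) / ((1 - 1.4719) × (1 - 4.69368)) = 1.9638 requests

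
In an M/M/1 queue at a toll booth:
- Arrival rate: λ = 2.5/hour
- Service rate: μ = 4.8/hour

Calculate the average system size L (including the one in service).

ρ = λ/μ = 2.5/4.8 = 0.5208
For M/M/1: L = λ/(μ-λ)
L = 2.5/(4.8-2.5) = 2.5/2.30
L = 1.0870 vehicles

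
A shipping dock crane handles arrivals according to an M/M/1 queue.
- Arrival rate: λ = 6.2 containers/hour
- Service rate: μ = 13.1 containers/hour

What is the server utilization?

Server utilization: ρ = λ/μ
ρ = 6.2/13.1 = 0.4733
The server is busy 47.33% of the time.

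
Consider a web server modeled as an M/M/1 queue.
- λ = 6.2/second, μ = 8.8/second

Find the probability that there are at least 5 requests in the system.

ρ = λ/μ = 6.2/8.8 = 0.70455
P(N ≥ n) = ρⁿ
P(N ≥ 5) = 0.70455^5
P(N ≥ 5) = 0.1736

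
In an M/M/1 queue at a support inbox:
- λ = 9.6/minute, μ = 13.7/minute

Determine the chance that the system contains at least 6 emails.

ρ = λ/μ = 9.6/13.7 = 0.7007
P(N ≥ n) = ρⁿ
P(N ≥ 6) = 0.7007^6
P(N ≥ 6) = 0.1184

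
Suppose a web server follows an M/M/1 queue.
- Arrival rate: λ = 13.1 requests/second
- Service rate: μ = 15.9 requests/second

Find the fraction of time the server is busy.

Server utilization: ρ = λ/μ
ρ = 13.1/15.9 = 0.8239
The server is busy 82.39% of the time.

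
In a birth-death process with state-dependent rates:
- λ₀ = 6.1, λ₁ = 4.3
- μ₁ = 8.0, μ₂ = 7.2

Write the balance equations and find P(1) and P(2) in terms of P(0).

Balance equations:
State 0: λ₀P₀ = μ₁P₁ → P₁ = (λ₀/μ₁)P₀ = (6.1/8.0)P₀ = 0.7625P₀
State 1: P₂ = (λ₀λ₁)/(μ₁μ₂)P₀ = (6.1×4.3)/(8.0×7.2)P₀ = 0.4554P₀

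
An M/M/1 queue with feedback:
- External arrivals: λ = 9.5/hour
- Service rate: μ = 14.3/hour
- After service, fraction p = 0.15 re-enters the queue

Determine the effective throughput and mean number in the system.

Effective arrival rate: λ_eff = λ/(1-p) = 9.5/(1-0.15) = 9.5/0.85 = 11.176471
ρ = λ_eff/μ = 11.176471/14.3 = 0.7815714
L = ρ/(1-ρ) = 0.7815714/(1-0.7815714) = 3.5782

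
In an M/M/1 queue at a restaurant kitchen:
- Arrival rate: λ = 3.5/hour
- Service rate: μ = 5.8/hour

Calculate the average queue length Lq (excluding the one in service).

ρ = λ/μ = 3.5/5.8 = 0.6034
For M/M/1: Lq = λ²/(μ(μ-λ))
Lq = 12.25/(5.8 × 2.30)
Lq = 0.9183 orders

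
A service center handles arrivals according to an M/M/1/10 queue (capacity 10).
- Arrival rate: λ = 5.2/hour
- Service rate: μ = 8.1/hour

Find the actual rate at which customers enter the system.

ρ = λ/μ = 5.2/8.1 = 0.64198
P₀ = (1-ρ)/(1-ρ^(K+1)) = (1-0.64198)/(1-0.64198^11) = 0.35802/0.99237 = 0.3608
P_K = P₀×ρ^K = 0.3608 × 0.64198^10 = 0.3608 × 0.01189 = 0.004290
λ_eff = λ(1-P_K) = 5.2 × (1 - 0.004290) = 5.2 × 0.99571 = 5.1777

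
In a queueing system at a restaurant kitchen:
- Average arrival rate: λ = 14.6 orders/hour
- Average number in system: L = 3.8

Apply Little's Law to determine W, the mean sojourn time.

Little's Law: L = λW, so W = L/λ
W = 3.8/14.6 = 0.2603 hours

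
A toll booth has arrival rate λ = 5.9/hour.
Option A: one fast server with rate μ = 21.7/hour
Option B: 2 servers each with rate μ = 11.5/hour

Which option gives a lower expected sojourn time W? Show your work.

Option A: single server μ = 21.7 (M/M/1)
  ρ_A = 5.9/21.7 = 0.2719
  W_A = 1/(μ-λ) = 1/(21.7-5.9) = 1/15.80 = 0.06329

Option B: 2 servers μ = 11.5 (M/M/2)
  ρ_B = λ/(cμ) = 5.9/(2×11.5) = 0.2565
  Offered load a = λ/μ = cρ = 5.9/11.5 = 0.5130
  P₀ = [ Σₙ₌₀^1 aⁿ/n! + a^2/(2!(1-ρ)) ]⁻¹
  Σ = a^0/0! + a^1/1! = 1.0000 + 0.5130 = 1.5130
  a^2/(2!(1-ρ)) = 0.2632/(2 × 0.7435) = 0.1770
  P₀ = 1/(1.5130 + 0.1770) = 0.5917
  Lq = P₀·a^2·ρ / (2!(1-ρ)²) = 0.59170 × 0.26321 × 0.25652 / (2 × 0.55276) = 0.03614
  Wq_B = Lq/λ = 0.036138/5.9 = 0.0061251
  W_B = Wq_B + 1/μ = 0.0061251 + 0.086957 = 0.09308

Since W_A = 0.06329 < W_B = 0.09308, Option A (single fast server) has the shorter time in system.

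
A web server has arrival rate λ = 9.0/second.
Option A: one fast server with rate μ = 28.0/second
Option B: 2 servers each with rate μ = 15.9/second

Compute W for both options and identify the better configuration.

Option A: single server μ = 28.0 (M/M/1)
  ρ_A = 9.0/28.0 = 0.3214
  W_A = 1/(μ-λ) = 1/(28.0-9.0) = 1/19.00 = 0.05263

Option B: 2 servers μ = 15.9 (M/M/2)
  ρ_B = λ/(cμ) = 9.0/(2×15.9) = 0.2830
  Offered load a = λ/μ = cρ = 9.0/15.9 = 0.5660
  P₀ = [ Σₙ₌₀^1 aⁿ/n! + a^2/(2!(1-ρ)) ]⁻¹
  Σ = a^0/0! + a^1/1! = 1.0000 + 0.5660 = 1.5660
  a^2/(2!(1-ρ)) = 0.3204/(2 × 0.7170) = 0.2234
  P₀ = 1/(1.5660 + 0.2234) = 0.5588
  Lq = P₀·a^2·ρ / (2!(1-ρ)²) = 0.55882 × 0.32040 × 0.28302 / (2 × 0.51406) = 0.04929
  Wq_B = Lq/λ = 0.049287/9.0 = 0.005476
  W_B = Wq_B + 1/μ = 0.005476 + 0.06289 = 0.06837

Since W_A = 0.05263 < W_B = 0.06837, Option A (single fast server) has the shorter time in system.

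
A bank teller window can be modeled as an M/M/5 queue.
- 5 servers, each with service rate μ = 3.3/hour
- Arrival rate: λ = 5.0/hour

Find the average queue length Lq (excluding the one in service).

Traffic intensity: ρ = λ/(cμ) = 5.0/(5×3.3) = 0.3030
Since ρ = 0.3030 < 1, system is stable.
Offered load a = λ/μ = cρ = 5.0/3.3 = 1.5152
P₀ = [ Σₙ₌₀^4 aⁿ/n! + a^5/(5!(1-ρ)) ]⁻¹
Σ = a^0/0! + a^1/1! + a^2/2! + a^3/3! + a^4/4! = 1.0000 + 1.5152 + 1.1478 + 0.5797 + 0.2196 = 4.4623
a^5/(5!(1-ρ)) = 7.9851/(120 × 0.6970) = 0.09547
P₀ = 1/(4.4623 + 0.09547) = 0.2194
Lq = P₀·a^5·ρ / (5!(1-ρ)²) = 0.21941 × 7.9851 × 0.30303 / (120 × 0.48577) = 0.009108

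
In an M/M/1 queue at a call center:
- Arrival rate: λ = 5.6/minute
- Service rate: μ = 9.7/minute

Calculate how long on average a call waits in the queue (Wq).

First, compute utilization: ρ = λ/μ = 5.6/9.7 = 0.5773
For M/M/1: Wq = λ/(μ(μ-λ))
Wq = 5.6/(9.7 × (9.7-5.6))
Wq = 5.6/(9.7 × 4.10)
Wq = 0.1408 minutes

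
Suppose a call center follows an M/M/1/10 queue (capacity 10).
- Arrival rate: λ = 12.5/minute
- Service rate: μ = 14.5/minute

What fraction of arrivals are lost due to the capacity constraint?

ρ = λ/μ = 12.5/14.5 = 0.86207
P₀ = (1-ρ)/(1-ρ^(K+1)) = (1-0.86207)/(1-0.86207^11) = 0.1379/0.8046 = 0.1714
P_K = P₀×ρ^K = 0.1714 × 0.86207^10 = 0.1714 × 0.2267 = 0.03886
Blocking probability = 3.89%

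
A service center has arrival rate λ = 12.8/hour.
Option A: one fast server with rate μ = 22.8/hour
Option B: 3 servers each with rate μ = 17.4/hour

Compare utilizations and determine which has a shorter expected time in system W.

Option A: single server μ = 22.8 (M/M/1)
  ρ_A = 12.8/22.8 = 0.5614
  W_A = 1/(μ-λ) = 1/(22.8-12.8) = 1/10.00 = 0.1000

Option B: 3 servers μ = 17.4 (M/M/3)
  ρ_B = λ/(cμ) = 12.8/(3×17.4) = 0.2452
  Offered load a = λ/μ = cρ = 12.8/17.4 = 0.7356
  P₀ = [ Σₙ₌₀^2 aⁿ/n! + a^3/(3!(1-ρ)) ]⁻¹
  Σ = a^0/0! + a^1/1! + a^2/2! = 1.0000 + 0.7356 + 0.2706 = 2.0062
  a^3/(3!(1-ρ)) = 0.3981/(6 × 0.7548) = 0.08790
  P₀ = 1/(2.0062 + 0.08790) = 0.4775
  Lq = P₀·a^3·ρ / (3!(1-ρ)²) = 0.4775 × 0.3981 × 0.2452 / (6 × 0.5697) = 0.01364
  Wq_B = Lq/λ = 0.013637/12.8 = 0.001065
  W_B = Wq_B + 1/μ = 0.001065 + 0.05747 = 0.05854

Since W_B = 0.05854 < W_A = 0.1000, Option B (multiple servers) has the shorter time in system.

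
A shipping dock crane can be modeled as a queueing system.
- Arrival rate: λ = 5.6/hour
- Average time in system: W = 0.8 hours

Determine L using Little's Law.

Little's Law: L = λW
L = 5.6 × 0.8 = 4.4800 containers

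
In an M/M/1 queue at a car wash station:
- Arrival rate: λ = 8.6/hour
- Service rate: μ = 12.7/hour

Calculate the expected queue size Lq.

ρ = λ/μ = 8.6/12.7 = 0.6772
For M/M/1: Lq = λ²/(μ(μ-λ))
Lq = 73.96/(12.7 × 4.10)
Lq = 1.4204 cars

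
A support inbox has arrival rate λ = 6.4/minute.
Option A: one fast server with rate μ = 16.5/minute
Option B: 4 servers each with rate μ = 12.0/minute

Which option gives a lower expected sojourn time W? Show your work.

Option A: single server μ = 16.5 (M/M/1)
  ρ_A = 6.4/16.5 = 0.3879
  W_A = 1/(μ-λ) = 1/(16.5-6.4) = 1/10.10 = 0.09901

Option B: 4 servers μ = 12.0 (M/M/4)
  ρ_B = λ/(cμ) = 6.4/(4×12.0) = 0.1333
  Offered load a = λ/μ = cρ = 6.4/12.0 = 0.5333
  P₀ = [ Σₙ₌₀^3 aⁿ/n! + a^4/(4!(1-ρ)) ]⁻¹
  Σ = a^0/0! + a^1/1! + a^2/2! + a^3/3! = 1.0000 + 0.5333 + 0.1422 + 0.02528 = 1.7008
  a^4/(4!(1-ρ)) = 0.08091/(24 × 0.8667) = 0.003890
  P₀ = 1/(1.7008 + 0.003890) = 0.5866
  Lq = P₀·a^4·ρ / (4!(1-ρ)²) = 0.5866 × 0.08091 × 0.1333 / (24 × 0.7511) = 0.0003510
  Wq_B = Lq/λ = 0.000351045/6.4 = 0.000054851
  W_B = Wq_B + 1/μ = 0.000054851 + 0.083333 = 0.08339

Since W_B = 0.08339 < W_A = 0.09901, Option B (multiple servers) has the shorter time in system.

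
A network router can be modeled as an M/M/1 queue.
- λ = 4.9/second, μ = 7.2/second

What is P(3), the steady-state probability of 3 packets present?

ρ = λ/μ = 4.9/7.2 = 0.6806
P(n) = (1-ρ)ρⁿ
P(3) = (1-0.6806) × 0.6806^3
P(3) = 0.3194 × 0.3153
P(3) = 0.1007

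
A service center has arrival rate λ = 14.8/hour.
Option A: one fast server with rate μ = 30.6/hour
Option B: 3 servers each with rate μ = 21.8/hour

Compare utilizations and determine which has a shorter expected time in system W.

Option A: single server μ = 30.6 (M/M/1)
  ρ_A = 14.8/30.6 = 0.4837
  W_A = 1/(μ-λ) = 1/(30.6-14.8) = 1/15.80 = 0.06329

Option B: 3 servers μ = 21.8 (M/M/3)
  ρ_B = λ/(cμ) = 14.8/(3×21.8) = 0.2263
  Offered load a = λ/μ = cρ = 14.8/21.8 = 0.6789
  P₀ = [ Σₙ₌₀^2 aⁿ/n! + a^3/(3!(1-ρ)) ]⁻¹
  Σ = a^0/0! + a^1/1! + a^2/2! = 1.0000 + 0.6789 + 0.2305 = 1.9094
  a^3/(3!(1-ρ)) = 0.3129/(6 × 0.7737) = 0.06740
  P₀ = 1/(1.9094 + 0.06740) = 0.5059
  Lq = P₀·a^3·ρ / (3!(1-ρ)²) = 0.5059 × 0.3129 × 0.2263 / (6 × 0.5986) = 0.009974
  Wq_B = Lq/λ = 0.0099736/14.8 = 0.00067389
  W_B = Wq_B + 1/μ = 0.00067389 + 0.045872 = 0.04655

Since W_B = 0.04655 < W_A = 0.06329, Option B (multiple servers) has the shorter time in system.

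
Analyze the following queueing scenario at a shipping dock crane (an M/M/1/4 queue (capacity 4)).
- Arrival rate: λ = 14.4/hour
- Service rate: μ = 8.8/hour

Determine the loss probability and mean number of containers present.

ρ = λ/μ = 14.4/8.8 = 1.63636
P₀ = (1-ρ)/(1-ρ^(K+1)) = (1-1.63636)/(1-1.63636^5) = -0.63636/-10.7326 = 0.05929
P_K = P₀×ρ^K = 0.05929 × 1.63636^4 = 0.05929 × 7.1699 = 0.4251
Blocking probability P_4 = 0.4251 (42.51%)
L = ρ[1 - (K+1)ρ^K + Kρ^(K+1)] / [(1-ρ)(1-ρ^(K+1))]
L = 1.63636 × (1 - 5×7.16994 + 4×11.7326) / ((1 - 1.63636) × (1 - 11.7326)) = 2.8944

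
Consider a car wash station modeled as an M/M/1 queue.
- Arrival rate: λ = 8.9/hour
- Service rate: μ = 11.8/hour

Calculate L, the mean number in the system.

ρ = λ/μ = 8.9/11.8 = 0.7542
For M/M/1: L = λ/(μ-λ)
L = 8.9/(11.8-8.9) = 8.9/2.90
L = 3.0690 cars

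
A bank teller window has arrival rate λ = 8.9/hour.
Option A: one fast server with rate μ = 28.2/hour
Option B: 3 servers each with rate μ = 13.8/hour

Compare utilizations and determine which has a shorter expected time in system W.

Option A: single server μ = 28.2 (M/M/1)
  ρ_A = 8.9/28.2 = 0.3156
  W_A = 1/(μ-λ) = 1/(28.2-8.9) = 1/19.30 = 0.05181

Option B: 3 servers μ = 13.8 (M/M/3)
  ρ_B = λ/(cμ) = 8.9/(3×13.8) = 0.2150
  Offered load a = λ/μ = cρ = 8.9/13.8 = 0.6449
  P₀ = [ Σₙ₌₀^2 aⁿ/n! + a^3/(3!(1-ρ)) ]⁻¹
  Σ = a^0/0! + a^1/1! + a^2/2! = 1.0000 + 0.6449 + 0.2080 = 1.8529
  a^3/(3!(1-ρ)) = 0.26825/(6 × 0.78502) = 0.05695
  P₀ = 1/(1.8529 + 0.05695) = 0.5236
  Lq = P₀·a^3·ρ / (3!(1-ρ)²) = 0.52360 × 0.26825 × 0.21498 / (6 × 0.61626) = 0.008166
  Wq_B = Lq/λ = 0.008166/8.9 = 0.0009175
  W_B = Wq_B + 1/μ = 0.0009175 + 0.07246 = 0.07338

Since W_A = 0.05181 < W_B = 0.07338, Option A (single fast server) has the shorter time in system.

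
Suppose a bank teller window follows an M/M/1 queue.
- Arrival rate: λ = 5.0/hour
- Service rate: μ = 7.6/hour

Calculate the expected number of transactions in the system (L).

ρ = λ/μ = 5.0/7.6 = 0.6579
For M/M/1: L = λ/(μ-λ)
L = 5.0/(7.6-5.0) = 5.0/2.60
L = 1.9231 transactions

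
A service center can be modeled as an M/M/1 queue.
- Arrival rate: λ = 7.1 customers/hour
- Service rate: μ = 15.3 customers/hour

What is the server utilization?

Server utilization: ρ = λ/μ
ρ = 7.1/15.3 = 0.4641
The server is busy 46.41% of the time.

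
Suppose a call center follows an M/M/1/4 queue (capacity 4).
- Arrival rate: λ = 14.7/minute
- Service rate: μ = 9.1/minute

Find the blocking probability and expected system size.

ρ = λ/μ = 14.7/9.1 = 1.61538
P₀ = (1-ρ)/(1-ρ^(K+1)) = (1-1.61538)/(1-1.61538^5) = -0.6154/-9.9995 = 0.06154
P_K = P₀×ρ^K = 0.06154 × 1.61538^4 = 0.06154 × 6.8092 = 0.4190
Blocking probability P_4 = 0.4190 (41.90%)
L = ρ[1 - (K+1)ρ^K + Kρ^(K+1)] / [(1-ρ)(1-ρ^(K+1))]
L = 1.61538 × (1 - 5×6.80924 + 4×10.9995) / ((1 - 1.61538) × (1 - 10.9995)) = 2.8750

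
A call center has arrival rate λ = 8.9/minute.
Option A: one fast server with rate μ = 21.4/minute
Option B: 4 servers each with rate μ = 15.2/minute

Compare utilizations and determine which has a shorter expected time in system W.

Option A: single server μ = 21.4 (M/M/1)
  ρ_A = 8.9/21.4 = 0.4159
  W_A = 1/(μ-λ) = 1/(21.4-8.9) = 1/12.50 = 0.08000

Option B: 4 servers μ = 15.2 (M/M/4)
  ρ_B = λ/(cμ) = 8.9/(4×15.2) = 0.1464
  Offered load a = λ/μ = cρ = 8.9/15.2 = 0.5855
  P₀ = [ Σₙ₌₀^3 aⁿ/n! + a^4/(4!(1-ρ)) ]⁻¹
  Σ = a^0/0! + a^1/1! + a^2/2! + a^3/3! = 1.0000 + 0.5855 + 0.1714 + 0.03346 = 1.7904
  a^4/(4!(1-ρ)) = 0.11754/(24 × 0.85362) = 0.005737
  P₀ = 1/(1.790404 + 0.005737341) = 0.5567
  Lq = P₀·a^4·ρ / (4!(1-ρ)²) = 0.55675 × 0.11754 × 0.14638 / (24 × 0.72866) = 0.0005478
  Wq_B = Lq/λ = 0.0005478/8.9 = 0.00006155
  W_B = Wq_B + 1/μ = 0.00006155 + 0.06579 = 0.06585

Since W_B = 0.06585 < W_A = 0.08000, Option B (multiple servers) has the shorter time in system.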